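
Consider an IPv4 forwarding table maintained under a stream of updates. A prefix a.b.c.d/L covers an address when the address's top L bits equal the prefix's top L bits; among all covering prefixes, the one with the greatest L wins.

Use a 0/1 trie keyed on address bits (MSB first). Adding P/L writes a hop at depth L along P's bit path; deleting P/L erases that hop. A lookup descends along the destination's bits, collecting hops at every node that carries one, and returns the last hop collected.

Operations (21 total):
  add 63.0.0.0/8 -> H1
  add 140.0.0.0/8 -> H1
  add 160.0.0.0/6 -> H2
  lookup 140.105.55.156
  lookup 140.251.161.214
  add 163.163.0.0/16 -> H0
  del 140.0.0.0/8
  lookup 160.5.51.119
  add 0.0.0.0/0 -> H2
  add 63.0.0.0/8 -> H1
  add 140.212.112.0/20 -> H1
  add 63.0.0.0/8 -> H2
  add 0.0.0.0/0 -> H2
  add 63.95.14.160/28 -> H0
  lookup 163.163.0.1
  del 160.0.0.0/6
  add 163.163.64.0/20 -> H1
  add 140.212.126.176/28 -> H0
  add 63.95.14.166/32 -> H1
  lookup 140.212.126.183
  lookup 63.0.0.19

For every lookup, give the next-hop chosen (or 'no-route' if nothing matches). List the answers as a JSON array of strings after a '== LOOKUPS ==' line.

Process each operation:
  add 63.0.0.0/8 -> H1 at depth 8
  add 140.0.0.0/8 -> H1 at depth 8
  add 160.0.0.0/6 -> H2 at depth 6
  ? 140.105.55.156  path d0:-→d1:-→d2:-→d3:-→d4:-→d5:-→d6:-→d7:-→d8:H1  best=H1
  ? 140.251.161.214  path d0:-→d1:-→d2:-→d3:-→d4:-→d5:-→d6:-→d7:-→d8:H1  best=H1
  add 163.163.0.0/16 -> H0 at depth 16
  del 140.0.0.0/8 (clear depth 8)
  ? 160.5.51.119  path d0:-→d1:-→d2:-→d3:-→d4:-→d5:-→d6:H2  best=H2
  add 0.0.0.0/0 -> H2 at depth 0
  add 63.0.0.0/8 -> H1 at depth 8
  add 140.212.112.0/20 -> H1 at depth 20
  add 63.0.0.0/8 -> H2 at depth 8
  add 0.0.0.0/0 -> H2 at depth 0
  add 63.95.14.160/28 -> H0 at depth 28
  ? 163.163.0.1  path d0:H2→d1:-→d2:-→d3:-→d4:-→d5:-→d6:H2→d7:-→d8:-→d9:-→d10:-→d11:-→d12:-→d13:-→d14:-→d15:-→d16:H0  best=H0
  del 160.0.0.0/6 (clear depth 6)
  add 163.163.64.0/20 -> H1 at depth 20
  add 140.212.126.176/28 -> H0 at depth 28
  add 63.95.14.166/32 -> H1 at depth 32
  ? 140.212.126.183  path d0:H2→d1:-→d2:-→d3:-→d4:-→d5:-→d6:-→d7:-→d8:-→d9:-→d10:-→d11:-→d12:-→d13:-→d14:-→d15:-→d16:-→d17:-→d18:-→d19:-→d20:H1→d21:-→d22:-→d23:-→d24:-→d25:-→d26:-→d27:-→d28:H0  best=H0
  ? 63.0.0.19  path d0:H2→d1:-→d2:-→d3:-→d4:-→d5:-→d6:-→d7:-→d8:H2→d9:-  best=H2

== LOOKUPS ==
["H1","H1","H2","H0","H0","H2"]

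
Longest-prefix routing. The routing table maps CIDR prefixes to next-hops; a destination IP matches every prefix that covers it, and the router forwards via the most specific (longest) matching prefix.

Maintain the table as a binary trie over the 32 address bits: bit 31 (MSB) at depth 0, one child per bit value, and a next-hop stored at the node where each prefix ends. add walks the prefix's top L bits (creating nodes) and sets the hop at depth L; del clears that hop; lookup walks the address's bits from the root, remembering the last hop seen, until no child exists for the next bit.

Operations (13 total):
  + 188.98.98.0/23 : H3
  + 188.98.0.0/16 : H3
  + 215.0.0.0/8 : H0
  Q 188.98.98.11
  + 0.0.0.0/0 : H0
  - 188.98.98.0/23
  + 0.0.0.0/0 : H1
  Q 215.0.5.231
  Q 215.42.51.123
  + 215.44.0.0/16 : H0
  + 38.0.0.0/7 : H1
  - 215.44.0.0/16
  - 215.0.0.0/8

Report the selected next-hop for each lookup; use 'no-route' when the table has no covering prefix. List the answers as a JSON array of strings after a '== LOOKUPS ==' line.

Apply in order:
  add 188.98.98.0/23 -> H3 at depth 23
  add 188.98.0.0/16 -> H3 at depth 16
  add 215.0.0.0/8 -> H0 at depth 8
  lookup 188.98.98.11: bits 10111100011000100110001 walk d0:-→d1:-→d2:-→d3:-→d4:-→d5:-→d6:-→d7:-→d8:-→d9:-→d10:-→d11:-→d12:-→d13:-→d14:-→d15:-→d16:H3→d17:-→d18:-→d19:-→d20:-→d21:-→d22:-→d23:H3 -> H3
  add 0.0.0.0/0 -> H0 at depth 0
  - 188.98.98.0/23 clear@23
  add 0.0.0.0/0 -> H1 at depth 0
  lookup 215.0.5.231: bits 11010111 walk d0:H1→d1:-→d2:-→d3:-→d4:-→d5:-→d6:-→d7:-→d8:H0 -> H0
  lookup 215.42.51.123: bits 11010111 walk d0:H1→d1:-→d2:-→d3:-→d4:-→d5:-→d6:-→d7:-→d8:H0 -> H0
  add 215.44.0.0/16 -> H0 at depth 16
  add 38.0.0.0/7 -> H1 at depth 7
  - 215.44.0.0/16 clear@16
  - 215.0.0.0/8 clear@8

== LOOKUPS ==
["H3","H0","H0"]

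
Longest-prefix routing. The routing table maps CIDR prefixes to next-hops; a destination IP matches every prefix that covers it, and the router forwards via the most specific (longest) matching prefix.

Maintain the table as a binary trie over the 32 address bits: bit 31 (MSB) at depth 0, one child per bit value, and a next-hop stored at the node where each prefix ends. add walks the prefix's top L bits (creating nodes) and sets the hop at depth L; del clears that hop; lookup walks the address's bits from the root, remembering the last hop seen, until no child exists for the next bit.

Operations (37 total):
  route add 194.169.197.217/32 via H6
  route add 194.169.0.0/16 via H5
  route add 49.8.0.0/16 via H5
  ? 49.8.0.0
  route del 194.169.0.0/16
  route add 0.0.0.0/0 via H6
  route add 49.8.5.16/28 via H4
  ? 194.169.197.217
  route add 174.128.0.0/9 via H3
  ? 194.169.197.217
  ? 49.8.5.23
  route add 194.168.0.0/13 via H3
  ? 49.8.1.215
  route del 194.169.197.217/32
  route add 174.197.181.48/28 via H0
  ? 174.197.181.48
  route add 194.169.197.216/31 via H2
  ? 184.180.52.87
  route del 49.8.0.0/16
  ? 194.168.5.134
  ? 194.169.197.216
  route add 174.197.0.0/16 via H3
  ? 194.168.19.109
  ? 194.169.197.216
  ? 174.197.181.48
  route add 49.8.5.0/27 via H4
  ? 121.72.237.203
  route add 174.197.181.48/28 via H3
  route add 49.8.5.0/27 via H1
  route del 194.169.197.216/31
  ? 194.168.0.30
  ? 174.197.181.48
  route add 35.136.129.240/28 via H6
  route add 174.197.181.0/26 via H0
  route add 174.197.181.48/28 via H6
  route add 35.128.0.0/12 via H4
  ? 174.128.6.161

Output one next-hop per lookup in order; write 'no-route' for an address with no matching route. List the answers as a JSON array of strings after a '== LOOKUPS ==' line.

Process each operation:
  + 194.169.197.217/32 (H6) depth=32
  + 194.169.0.0/16 (H5) depth=16
  + 49.8.0.0/16 (H5) depth=16
  ? 49.8.0.0  path d0:-→d1:-→d2:-→d3:-→d4:-→d5:-→d6:-→d7:-→d8:-→d9:-→d10:-→d11:-→d12:-→d13:-→d14:-→d15:-→d16:H5  best=H5
  del 194.169.0.0/16 (clear depth 16)
  + 0.0.0.0/0 (H6) depth=0
  + 49.8.5.16/28 (H4) depth=28
  ? 194.169.197.217  path d0:H6→d1:-→d2:-→d3:-→d4:-→d5:-→d6:-→d7:-→d8:-→d9:-→d10:-→d11:-→d12:-→d13:-→d14:-→d15:-→d16:-→d17:-→d18:-→d19:-→d20:-→d21:-→d22:-→d23:-→d24:-→d25:-→d26:-→d27:-→d28:-→d29:-→d30:-→d31:-→d32:H6  best=H6
  + 174.128.0.0/9 (H3) depth=9
  ? 194.169.197.217  path d0:H6→d1:-→d2:-→d3:-→d4:-→d5:-→d6:-→d7:-→d8:-→d9:-→d10:-→d11:-→d12:-→d13:-→d14:-→d15:-→d16:-→d17:-→d18:-→d19:-→d20:-→d21:-→d22:-→d23:-→d24:-→d25:-→d26:-→d27:-→d28:-→d29:-→d30:-→d31:-→d32:H6  best=H6
  ? 49.8.5.23  path d0:H6→d1:-→d2:-→d3:-→d4:-→d5:-→d6:-→d7:-→d8:-→d9:-→d10:-→d11:-→d12:-→d13:-→d14:-→d15:-→d16:H5→d17:-→d18:-→d19:-→d20:-→d21:-→d22:-→d23:-→d24:-→d25:-→d26:-→d27:-→d28:H4  best=H4
  + 194.168.0.0/13 (H3) depth=13
  ? 49.8.1.215  path d0:H6→d1:-→d2:-→d3:-→d4:-→d5:-→d6:-→d7:-→d8:-→d9:-→d10:-→d11:-→d12:-→d13:-→d14:-→d15:-→d16:H5→d17:-→d18:-→d19:-→d20:-→d21:-  best=H5
  del 194.169.197.217/32 (clear depth 32)
  + 174.197.181.48/28 (H0) depth=28
  ? 174.197.181.48  path d0:H6→d1:-→d2:-→d3:-→d4:-→d5:-→d6:-→d7:-→d8:-→d9:H3→d10:-→d11:-→d12:-→d13:-→d14:-→d15:-→d16:-→d17:-→d18:-→d19:-→d20:-→d21:-→d22:-→d23:-→d24:-→d25:-→d26:-→d27:-→d28:H0  best=H0
  + 194.169.197.216/31 (H2) depth=31
  ? 184.180.52.87  path d0:H6→d1:-→d2:-→d3:-  best=H6
  del 49.8.0.0/16 (clear depth 16)
  ? 194.168.5.134  path d0:H6→d1:-→d2:-→d3:-→d4:-→d5:-→d6:-→d7:-→d8:-→d9:-→d10:-→d11:-→d12:-→d13:H3→d14:-→d15:-  best=H3
  ? 194.169.197.216  path d0:H6→d1:-→d2:-→d3:-→d4:-→d5:-→d6:-→d7:-→d8:-→d9:-→d10:-→d11:-→d12:-→d13:H3→d14:-→d15:-→d16:-→d17:-→d18:-→d19:-→d20:-→d21:-→d22:-→d23:-→d24:-→d25:-→d26:-→d27:-→d28:-→d29:-→d30:-→d31:H2  best=H2
  + 174.197.0.0/16 (H3) depth=16
  ? 194.168.19.109  path d0:H6→d1:-→d2:-→d3:-→d4:-→d5:-→d6:-→d7:-→d8:-→d9:-→d10:-→d11:-→d12:-→d13:H3→d14:-→d15:-  best=H3
  ? 194.169.197.216  path d0:H6→d1:-→d2:-→d3:-→d4:-→d5:-→d6:-→d7:-→d8:-→d9:-→d10:-→d11:-→d12:-→d13:H3→d14:-→d15:-→d16:-→d17:-→d18:-→d19:-→d20:-→d21:-→d22:-→d23:-→d24:-→d25:-→d26:-→d27:-→d28:-→d29:-→d30:-→d31:H2  best=H2
  ? 174.197.181.48  path d0:H6→d1:-→d2:-→d3:-→d4:-→d5:-→d6:-→d7:-→d8:-→d9:H3→d10:-→d11:-→d12:-→d13:-→d14:-→d15:-→d16:H3→d17:-→d18:-→d19:-→d20:-→d21:-→d22:-→d23:-→d24:-→d25:-→d26:-→d27:-→d28:H0  best=H0
  + 49.8.5.0/27 (H4) depth=27
  ? 121.72.237.203  path d0:H6→d1:-  best=H6
  + 174.197.181.48/28 (H3) depth=28
  + 49.8.5.0/27 (H1) depth=27
  del 194.169.197.216/31 (clear depth 31)
  ? 194.168.0.30  path d0:H6→d1:-→d2:-→d3:-→d4:-→d5:-→d6:-→d7:-→d8:-→d9:-→d10:-→d11:-→d12:-→d13:H3→d14:-→d15:-  best=H3
  ? 174.197.181.48  path d0:H6→d1:-→d2:-→d3:-→d4:-→d5:-→d6:-→d7:-→d8:-→d9:H3→d10:-→d11:-→d12:-→d13:-→d14:-→d15:-→d16:H3→d17:-→d18:-→d19:-→d20:-→d21:-→d22:-→d23:-→d24:-→d25:-→d26:-→d27:-→d28:H3  best=H3
  + 35.136.129.240/28 (H6) depth=28
  + 174.197.181.0/26 (H0) depth=26
  + 174.197.181.48/28 (H6) depth=28
  + 35.128.0.0/12 (H4) depth=12
  ? 174.128.6.161  path d0:H6→d1:-→d2:-→d3:-→d4:-→d5:-→d6:-→d7:-→d8:-→d9:H3  best=H3

== LOOKUPS ==
["H5","H6","H6","H4","H5","H0","H6","H3","H2","H3","H2","H0","H6","H3","H3","H3"]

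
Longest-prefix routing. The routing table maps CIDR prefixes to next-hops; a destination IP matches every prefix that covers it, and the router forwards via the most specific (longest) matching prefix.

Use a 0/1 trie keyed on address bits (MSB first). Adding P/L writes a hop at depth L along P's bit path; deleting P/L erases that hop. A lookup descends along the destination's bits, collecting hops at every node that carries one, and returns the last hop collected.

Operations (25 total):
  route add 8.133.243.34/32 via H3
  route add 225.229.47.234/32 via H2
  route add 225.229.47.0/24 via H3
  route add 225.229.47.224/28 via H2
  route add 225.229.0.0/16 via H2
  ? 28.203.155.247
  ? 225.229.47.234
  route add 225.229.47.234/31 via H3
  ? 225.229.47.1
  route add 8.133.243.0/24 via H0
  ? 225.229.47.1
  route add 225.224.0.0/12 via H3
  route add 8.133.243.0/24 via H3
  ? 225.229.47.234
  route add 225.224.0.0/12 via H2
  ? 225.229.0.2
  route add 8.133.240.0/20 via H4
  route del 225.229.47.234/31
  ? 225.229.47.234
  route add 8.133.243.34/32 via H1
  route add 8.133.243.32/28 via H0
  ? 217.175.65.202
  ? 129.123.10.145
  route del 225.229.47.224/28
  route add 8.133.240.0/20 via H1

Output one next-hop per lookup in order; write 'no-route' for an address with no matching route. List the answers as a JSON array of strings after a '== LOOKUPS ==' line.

Apply in order:
  add 8.133.243.34/32 -> H3 at depth 32
  add 225.229.47.234/32 -> H2 at depth 32
  add 225.229.47.0/24 -> H3 at depth 24
  add 225.229.47.224/28 -> H2 at depth 28
  add 225.229.0.0/16 -> H2 at depth 16
  lookup 28.203.155.247: bits 000 walk d0:-→d1:-→d2:-→d3:- -> no-route
  lookup 225.229.47.234: bits 11100001111001010010111111101010 walk d0:-→d1:-→d2:-→d3:-→d4:-→d5:-→d6:-→d7:-→d8:-→d9:-→d10:-→d11:-→d12:-→d13:-→d14:-→d15:-→d16:H2→d17:-→d18:-→d19:-→d20:-→d21:-→d22:-→d23:-→d24:H3→d25:-→d26:-→d27:-→d28:H2→d29:-→d30:-→d31:-→d32:H2 -> H2
  add 225.229.47.234/31 -> H3 at depth 31
  lookup 225.229.47.1: bits 111000011110010100101111 walk d0:-→d1:-→d2:-→d3:-→d4:-→d5:-→d6:-→d7:-→d8:-→d9:-→d10:-→d11:-→d12:-→d13:-→d14:-→d15:-→d16:H2→d17:-→d18:-→d19:-→d20:-→d21:-→d22:-→d23:-→d24:H3 -> H3
  add 8.133.243.0/24 -> H0 at depth 24
  lookup 225.229.47.1: bits 111000011110010100101111 walk d0:-→d1:-→d2:-→d3:-→d4:-→d5:-→d6:-→d7:-→d8:-→d9:-→d10:-→d11:-→d12:-→d13:-→d14:-→d15:-→d16:H2→d17:-→d18:-→d19:-→d20:-→d21:-→d22:-→d23:-→d24:H3 -> H3
  add 225.224.0.0/12 -> H3 at depth 12
  add 8.133.243.0/24 -> H3 at depth 24
  lookup 225.229.47.234: bits 11100001111001010010111111101010 walk d0:-→d1:-→d2:-→d3:-→d4:-→d5:-→d6:-→d7:-→d8:-→d9:-→d10:-→d11:-→d12:H3→d13:-→d14:-→d15:-→d16:H2→d17:-→d18:-→d19:-→d20:-→d21:-→d22:-→d23:-→d24:H3→d25:-→d26:-→d27:-→d28:H2→d29:-→d30:-→d31:H3→d32:H2 -> H2
  add 225.224.0.0/12 -> H2 at depth 12
  lookup 225.229.0.2: bits 111000011110010100 walk d0:-→d1:-→d2:-→d3:-→d4:-→d5:-→d6:-→d7:-→d8:-→d9:-→d10:-→d11:-→d12:H2→d13:-→d14:-→d15:-→d16:H2→d17:-→d18:- -> H2
  add 8.133.240.0/20 -> H4 at depth 20
  del 225.229.47.234/31 (clear depth 31)
  lookup 225.229.47.234: bits 11100001111001010010111111101010 walk d0:-→d1:-→d2:-→d3:-→d4:-→d5:-→d6:-→d7:-→d8:-→d9:-→d10:-→d11:-→d12:H2→d13:-→d14:-→d15:-→d16:H2→d17:-→d18:-→d19:-→d20:-→d21:-→d22:-→d23:-→d24:H3→d25:-→d26:-→d27:-→d28:H2→d29:-→d30:-→d31:-→d32:H2 -> H2
  add 8.133.243.34/32 -> H1 at depth 32
  add 8.133.243.32/28 -> H0 at depth 28
  lookup 217.175.65.202: bits 11 walk d0:-→d1:-→d2:- -> no-route
  lookup 129.123.10.145: bits 1 walk d0:-→d1:- -> no-route
  del 225.229.47.224/28 (clear depth 28)
  add 8.133.240.0/20 -> H1 at depth 20

== LOOKUPS ==
["no-route","H2","H3","H3","H2","H2","H2","no-route","no-route"]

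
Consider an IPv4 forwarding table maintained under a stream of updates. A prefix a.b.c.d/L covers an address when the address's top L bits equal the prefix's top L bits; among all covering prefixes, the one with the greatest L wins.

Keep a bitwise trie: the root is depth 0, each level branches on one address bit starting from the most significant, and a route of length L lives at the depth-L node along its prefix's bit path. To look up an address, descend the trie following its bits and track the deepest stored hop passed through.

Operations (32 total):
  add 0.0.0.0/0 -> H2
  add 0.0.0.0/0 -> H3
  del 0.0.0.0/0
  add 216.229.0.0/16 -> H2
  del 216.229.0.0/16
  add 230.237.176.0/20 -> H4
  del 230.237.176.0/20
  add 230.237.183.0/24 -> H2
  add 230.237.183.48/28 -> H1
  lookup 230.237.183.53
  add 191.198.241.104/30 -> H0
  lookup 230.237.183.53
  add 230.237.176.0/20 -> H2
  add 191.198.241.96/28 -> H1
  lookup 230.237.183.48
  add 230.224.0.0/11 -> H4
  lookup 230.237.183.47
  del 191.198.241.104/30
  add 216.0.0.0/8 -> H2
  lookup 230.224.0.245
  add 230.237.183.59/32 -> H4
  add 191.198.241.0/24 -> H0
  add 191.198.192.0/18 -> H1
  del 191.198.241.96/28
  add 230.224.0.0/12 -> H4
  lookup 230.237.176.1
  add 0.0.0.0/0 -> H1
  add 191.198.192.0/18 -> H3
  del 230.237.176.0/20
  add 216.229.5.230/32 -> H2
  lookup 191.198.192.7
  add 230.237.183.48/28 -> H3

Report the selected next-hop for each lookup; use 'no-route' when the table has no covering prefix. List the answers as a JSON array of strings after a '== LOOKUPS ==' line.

Trace:
  add 0.0.0.0/0 -> H2 at depth 0
  add 0.0.0.0/0 -> H3 at depth 0
  del 0.0.0.0/0 (clear depth 0)
  add 216.229.0.0/16 -> H2 at depth 16
  del 216.229.0.0/16 (clear depth 16)
  add 230.237.176.0/20 -> H4 at depth 20
  del 230.237.176.0/20 (clear depth 20)
  add 230.237.183.0/24 -> H2 at depth 24
  add 230.237.183.48/28 -> H1 at depth 28
  Q 230.237.183.53: descend 1110011011101101101101110011 ; hops seen [H2,H1] ; pick H1
  add 191.198.241.104/30 -> H0 at depth 30
  Q 230.237.183.53: descend 1110011011101101101101110011 ; hops seen [H2,H1] ; pick H1
  add 230.237.176.0/20 -> H2 at depth 20
  add 191.198.241.96/28 -> H1 at depth 28
  Q 230.237.183.48: descend 1110011011101101101101110011 ; hops seen [H2,H2,H1] ; pick H1
  add 230.224.0.0/11 -> H4 at depth 11
  Q 230.237.183.47: descend 111001101110110110110111001 ; hops seen [H4,H2,H2] ; pick H2
  del 191.198.241.104/30 (clear depth 30)
  add 216.0.0.0/8 -> H2 at depth 8
  Q 230.224.0.245: descend 111001101110 ; hops seen [H4] ; pick H4
  add 230.237.183.59/32 -> H4 at depth 32
  add 191.198.241.0/24 -> H0 at depth 24
  add 191.198.192.0/18 -> H1 at depth 18
  del 191.198.241.96/28 (clear depth 28)
  add 230.224.0.0/12 -> H4 at depth 12
  Q 230.237.176.1: descend 111001101110110110110 ; hops seen [H4,H4,H2] ; pick H2
  add 0.0.0.0/0 -> H1 at depth 0
  add 191.198.192.0/18 -> H3 at depth 18
  del 230.237.176.0/20 (clear depth 20)
  add 216.229.5.230/32 -> H2 at depth 32
  Q 191.198.192.7: descend 101111111100011011 ; hops seen [H1,H3] ; pick H3
  add 230.237.183.48/28 -> H3 at depth 28

== LOOKUPS ==
["H1","H1","H1","H2","H4","H2","H3"]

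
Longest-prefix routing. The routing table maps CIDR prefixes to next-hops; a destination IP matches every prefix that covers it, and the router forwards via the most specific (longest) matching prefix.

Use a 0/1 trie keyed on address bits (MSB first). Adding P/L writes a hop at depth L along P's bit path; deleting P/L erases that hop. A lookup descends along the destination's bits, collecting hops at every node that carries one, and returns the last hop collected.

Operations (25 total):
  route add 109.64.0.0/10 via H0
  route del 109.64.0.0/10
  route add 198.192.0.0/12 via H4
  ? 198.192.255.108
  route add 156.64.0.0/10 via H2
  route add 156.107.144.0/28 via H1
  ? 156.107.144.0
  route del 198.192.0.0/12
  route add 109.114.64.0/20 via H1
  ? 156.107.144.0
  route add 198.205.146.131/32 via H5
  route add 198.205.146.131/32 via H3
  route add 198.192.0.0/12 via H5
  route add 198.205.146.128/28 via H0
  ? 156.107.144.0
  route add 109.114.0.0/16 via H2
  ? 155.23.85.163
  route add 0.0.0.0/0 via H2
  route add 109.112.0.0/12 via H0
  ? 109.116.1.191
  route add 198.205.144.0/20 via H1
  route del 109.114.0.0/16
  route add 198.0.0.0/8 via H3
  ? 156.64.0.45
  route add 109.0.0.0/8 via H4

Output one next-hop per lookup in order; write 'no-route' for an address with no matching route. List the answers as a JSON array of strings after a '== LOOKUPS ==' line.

Apply in order:
  + 109.64.0.0/10 (H0) depth=10
  - 109.64.0.0/10 clear@10
  + 198.192.0.0/12 (H4) depth=12
  Q 198.192.255.108: descend 110001101100 ; hops seen [H4] ; pick H4
  + 156.64.0.0/10 (H2) depth=10
  + 156.107.144.0/28 (H1) depth=28
  Q 156.107.144.0: descend 1001110001101011100100000000 ; hops seen [H2,H1] ; pick H1
  - 198.192.0.0/12 clear@12
  + 109.114.64.0/20 (H1) depth=20
  Q 156.107.144.0: descend 1001110001101011100100000000 ; hops seen [H2,H1] ; pick H1
  + 198.205.146.131/32 (H5) depth=32
  + 198.205.146.131/32 (H3) depth=32
  + 198.192.0.0/12 (H5) depth=12
  + 198.205.146.128/28 (H0) depth=28
  Q 156.107.144.0: descend 1001110001101011100100000000 ; hops seen [H2,H1] ; pick H1
  + 109.114.0.0/16 (H2) depth=16
  Q 155.23.85.163: descend 10011 ; hops seen [∅] ; pick no-route
  + 0.0.0.0/0 (H2) depth=0
  + 109.112.0.0/12 (H0) depth=12
  Q 109.116.1.191: descend 0110110101110 ; hops seen [H2,H0] ; pick H0
  + 198.205.144.0/20 (H1) depth=20
  - 109.114.0.0/16 clear@16
  + 198.0.0.0/8 (H3) depth=8
  Q 156.64.0.45: descend 1001110001 ; hops seen [H2,H2] ; pick H2
  + 109.0.0.0/8 (H4) depth=8

== LOOKUPS ==
["H4","H1","H1","H1","no-route","H0","H2"]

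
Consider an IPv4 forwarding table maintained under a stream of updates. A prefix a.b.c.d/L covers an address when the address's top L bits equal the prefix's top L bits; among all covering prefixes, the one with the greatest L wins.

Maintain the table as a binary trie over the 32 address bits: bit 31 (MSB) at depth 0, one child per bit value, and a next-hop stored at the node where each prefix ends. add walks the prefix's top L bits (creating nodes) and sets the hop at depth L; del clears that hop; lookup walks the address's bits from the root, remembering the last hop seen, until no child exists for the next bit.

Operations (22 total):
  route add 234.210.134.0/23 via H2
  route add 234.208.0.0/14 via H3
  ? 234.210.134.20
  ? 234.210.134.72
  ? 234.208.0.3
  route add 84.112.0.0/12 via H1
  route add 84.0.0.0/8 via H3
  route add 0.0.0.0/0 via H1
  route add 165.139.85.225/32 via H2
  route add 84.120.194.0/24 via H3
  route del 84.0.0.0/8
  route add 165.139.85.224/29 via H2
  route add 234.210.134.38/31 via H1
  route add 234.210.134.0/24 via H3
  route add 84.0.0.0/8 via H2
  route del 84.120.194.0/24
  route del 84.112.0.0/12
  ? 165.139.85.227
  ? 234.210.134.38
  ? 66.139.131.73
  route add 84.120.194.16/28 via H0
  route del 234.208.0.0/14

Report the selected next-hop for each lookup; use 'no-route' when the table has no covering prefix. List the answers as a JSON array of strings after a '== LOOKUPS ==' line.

Trace:
  + 234.210.134.0/23 (H2) depth=23
  + 234.208.0.0/14 (H3) depth=14
  ? 234.210.134.20  path d0:-→d1:-→d2:-→d3:-→d4:-→d5:-→d6:-→d7:-→d8:-→d9:-→d10:-→d11:-→d12:-→d13:-→d14:H3→d15:-→d16:-→d17:-→d18:-→d19:-→d20:-→d21:-→d22:-→d23:H2  best=H2
  ? 234.210.134.72  path d0:-→d1:-→d2:-→d3:-→d4:-→d5:-→d6:-→d7:-→d8:-→d9:-→d10:-→d11:-→d12:-→d13:-→d14:H3→d15:-→d16:-→d17:-→d18:-→d19:-→d20:-→d21:-→d22:-→d23:H2  best=H2
  ? 234.208.0.3  path d0:-→d1:-→d2:-→d3:-→d4:-→d5:-→d6:-→d7:-→d8:-→d9:-→d10:-→d11:-→d12:-→d13:-→d14:H3  best=H3
  + 84.112.0.0/12 (H1) depth=12
  + 84.0.0.0/8 (H3) depth=8
  + 0.0.0.0/0 (H1) depth=0
  + 165.139.85.225/32 (H2) depth=32
  + 84.120.194.0/24 (H3) depth=24
  del 84.0.0.0/8 (clear depth 8)
  + 165.139.85.224/29 (H2) depth=29
  + 234.210.134.38/31 (H1) depth=31
  + 234.210.134.0/24 (H3) depth=24
  + 84.0.0.0/8 (H2) depth=8
  del 84.120.194.0/24 (clear depth 24)
  del 84.112.0.0/12 (clear depth 12)
  ? 165.139.85.227  path d0:H1→d1:-→d2:-→d3:-→d4:-→d5:-→d6:-→d7:-→d8:-→d9:-→d10:-→d11:-→d12:-→d13:-→d14:-→d15:-→d16:-→d17:-→d18:-→d19:-→d20:-→d21:-→d22:-→d23:-→d24:-→d25:-→d26:-→d27:-→d28:-→d29:H2→d30:-  best=H2
  ? 234.210.134.38  path d0:H1→d1:-→d2:-→d3:-→d4:-→d5:-→d6:-→d7:-→d8:-→d9:-→d10:-→d11:-→d12:-→d13:-→d14:H3→d15:-→d16:-→d17:-→d18:-→d19:-→d20:-→d21:-→d22:-→d23:H2→d24:H3→d25:-→d26:-→d27:-→d28:-→d29:-→d30:-→d31:H1  best=H1
  ? 66.139.131.73  path d0:H1→d1:-→d2:-→d3:-  best=H1
  + 84.120.194.16/28 (H0) depth=28
  del 234.208.0.0/14 (clear depth 14)

== LOOKUPS ==
["H2","H2","H3","H2","H1","H1"]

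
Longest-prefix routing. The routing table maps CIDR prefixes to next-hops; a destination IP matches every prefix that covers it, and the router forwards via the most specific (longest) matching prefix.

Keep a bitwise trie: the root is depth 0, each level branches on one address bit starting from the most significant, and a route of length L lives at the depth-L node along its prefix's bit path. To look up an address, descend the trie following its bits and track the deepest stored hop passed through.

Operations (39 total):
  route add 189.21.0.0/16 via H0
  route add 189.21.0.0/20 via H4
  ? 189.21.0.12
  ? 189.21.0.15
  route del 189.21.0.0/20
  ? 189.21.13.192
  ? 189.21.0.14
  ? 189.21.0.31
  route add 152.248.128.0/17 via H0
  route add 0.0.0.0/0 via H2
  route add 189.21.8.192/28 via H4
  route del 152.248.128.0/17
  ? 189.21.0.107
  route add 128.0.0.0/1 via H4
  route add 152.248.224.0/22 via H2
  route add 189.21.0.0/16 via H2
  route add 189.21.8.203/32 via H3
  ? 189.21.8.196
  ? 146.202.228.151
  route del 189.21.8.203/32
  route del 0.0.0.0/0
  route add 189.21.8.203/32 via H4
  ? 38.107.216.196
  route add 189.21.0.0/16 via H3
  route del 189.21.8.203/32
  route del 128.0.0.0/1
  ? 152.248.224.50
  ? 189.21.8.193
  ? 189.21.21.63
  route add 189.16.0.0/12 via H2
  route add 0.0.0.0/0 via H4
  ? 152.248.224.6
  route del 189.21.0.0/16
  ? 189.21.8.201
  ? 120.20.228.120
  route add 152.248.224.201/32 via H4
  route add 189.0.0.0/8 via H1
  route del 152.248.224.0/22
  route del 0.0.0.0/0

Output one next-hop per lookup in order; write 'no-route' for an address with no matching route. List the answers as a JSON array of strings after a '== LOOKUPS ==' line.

Apply in order:
  + 189.21.0.0/16 (H0) depth=16
  + 189.21.0.0/20 (H4) depth=20
  Q 189.21.0.12: descend 10111101000101010000 ; hops seen [H0,H4] ; pick H4
  Q 189.21.0.15: descend 10111101000101010000 ; hops seen [H0,H4] ; pick H4
  del 189.21.0.0/20 (clear depth 20)
  Q 189.21.13.192: descend 10111101000101010000 ; hops seen [H0] ; pick H0
  Q 189.21.0.14: descend 10111101000101010000 ; hops seen [H0] ; pick H0
  Q 189.21.0.31: descend 10111101000101010000 ; hops seen [H0] ; pick H0
  + 152.248.128.0/17 (H0) depth=17
  + 0.0.0.0/0 (H2) depth=0
  + 189.21.8.192/28 (H4) depth=28
  del 152.248.128.0/17 (clear depth 17)
  Q 189.21.0.107: descend 10111101000101010000 ; hops seen [H2,H0] ; pick H0
  + 128.0.0.0/1 (H4) depth=1
  + 152.248.224.0/22 (H2) depth=22
  + 189.21.0.0/16 (H2) depth=16
  + 189.21.8.203/32 (H3) depth=32
  Q 189.21.8.196: descend 1011110100010101000010001100 ; hops seen [H2,H4,H2,H4] ; pick H4
  Q 146.202.228.151: descend 1001 ; hops seen [H2,H4] ; pick H4
  del 189.21.8.203/32 (clear depth 32)
  del 0.0.0.0/0 (clear depth 0)
  + 189.21.8.203/32 (H4) depth=32
  Q 38.107.216.196: descend ε ; hops seen [∅] ; pick no-route
  + 189.21.0.0/16 (H3) depth=16
  del 189.21.8.203/32 (clear depth 32)
  del 128.0.0.0/1 (clear depth 1)
  Q 152.248.224.50: descend 1001100011111000111000 ; hops seen [H2] ; pick H2
  Q 189.21.8.193: descend 1011110100010101000010001100 ; hops seen [H3,H4] ; pick H4
  Q 189.21.21.63: descend 1011110100010101000 ; hops seen [H3] ; pick H3
  + 189.16.0.0/12 (H2) depth=12
  + 0.0.0.0/0 (H4) depth=0
  Q 152.248.224.6: descend 1001100011111000111000 ; hops seen [H4,H2] ; pick H2
  del 189.21.0.0/16 (clear depth 16)
  Q 189.21.8.201: descend 101111010001010100001000110010 ; hops seen [H4,H2,H4] ; pick H4
  Q 120.20.228.120: descend ε ; hops seen [H4] ; pick H4
  + 152.248.224.201/32 (H4) depth=32
  + 189.0.0.0/8 (H1) depth=8
  del 152.248.224.0/22 (clear depth 22)
  del 0.0.0.0/0 (clear depth 0)

== LOOKUPS ==
["H4","H4","H0","H0","H0","H0","H4","H4","no-route","H2","H4","H3","H2","H4","H4"]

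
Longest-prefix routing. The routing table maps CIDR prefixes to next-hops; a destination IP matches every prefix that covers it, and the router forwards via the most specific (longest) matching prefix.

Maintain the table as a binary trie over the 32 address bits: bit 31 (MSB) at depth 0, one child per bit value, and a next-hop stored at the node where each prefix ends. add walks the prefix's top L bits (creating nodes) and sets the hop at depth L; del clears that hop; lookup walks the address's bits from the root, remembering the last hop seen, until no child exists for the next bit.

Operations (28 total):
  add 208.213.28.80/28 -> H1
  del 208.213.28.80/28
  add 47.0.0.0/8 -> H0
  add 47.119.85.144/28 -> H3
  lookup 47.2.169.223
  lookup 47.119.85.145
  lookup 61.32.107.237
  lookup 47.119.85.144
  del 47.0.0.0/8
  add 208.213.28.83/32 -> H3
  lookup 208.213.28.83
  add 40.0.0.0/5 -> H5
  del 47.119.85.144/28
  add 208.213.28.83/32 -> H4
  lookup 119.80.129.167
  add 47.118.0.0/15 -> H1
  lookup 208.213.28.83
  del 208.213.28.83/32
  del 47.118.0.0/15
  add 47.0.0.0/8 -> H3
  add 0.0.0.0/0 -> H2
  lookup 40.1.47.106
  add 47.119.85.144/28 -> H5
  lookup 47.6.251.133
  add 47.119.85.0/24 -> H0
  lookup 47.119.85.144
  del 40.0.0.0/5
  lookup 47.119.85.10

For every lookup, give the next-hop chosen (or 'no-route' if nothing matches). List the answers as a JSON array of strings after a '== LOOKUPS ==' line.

Apply in order:
  add 208.213.28.80/28 -> H1 at depth 28
  - 208.213.28.80/28 clear@28
  add 47.0.0.0/8 -> H0 at depth 8
  add 47.119.85.144/28 -> H3 at depth 28
  Q 47.2.169.223: descend 001011110 ; hops seen [H0] ; pick H0
  Q 47.119.85.145: descend 0010111101110111010101011001 ; hops seen [H0,H3] ; pick H3
  Q 61.32.107.237: descend 001 ; hops seen [∅] ; pick no-route
  Q 47.119.85.144: descend 0010111101110111010101011001 ; hops seen [H0,H3] ; pick H3
  - 47.0.0.0/8 clear@8
  add 208.213.28.83/32 -> H3 at depth 32
  Q 208.213.28.83: descend 11010000110101010001110001010011 ; hops seen [H3] ; pick H3
  add 40.0.0.0/5 -> H5 at depth 5
  - 47.119.85.144/28 clear@28
  add 208.213.28.83/32 -> H4 at depth 32
  Q 119.80.129.167: descend 0 ; hops seen [∅] ; pick no-route
  add 47.118.0.0/15 -> H1 at depth 15
  Q 208.213.28.83: descend 11010000110101010001110001010011 ; hops seen [H4] ; pick H4
  - 208.213.28.83/32 clear@32
  - 47.118.0.0/15 clear@15
  add 47.0.0.0/8 -> H3 at depth 8
  add 0.0.0.0/0 -> H2 at depth 0
  Q 40.1.47.106: descend 00101 ; hops seen [H2,H5] ; pick H5
  add 47.119.85.144/28 -> H5 at depth 28
  Q 47.6.251.133: descend 001011110 ; hops seen [H2,H5,H3] ; pick H3
  add 47.119.85.0/24 -> H0 at depth 24
  Q 47.119.85.144: descend 0010111101110111010101011001 ; hops seen [H2,H5,H3,H0,H5] ; pick H5
  - 40.0.0.0/5 clear@5
  Q 47.119.85.10: descend 001011110111011101010101 ; hops seen [H2,H3,H0] ; pick H0

== LOOKUPS ==
["H0","H3","no-route","H3","H3","no-route","H4","H5","H3","H5","H0"]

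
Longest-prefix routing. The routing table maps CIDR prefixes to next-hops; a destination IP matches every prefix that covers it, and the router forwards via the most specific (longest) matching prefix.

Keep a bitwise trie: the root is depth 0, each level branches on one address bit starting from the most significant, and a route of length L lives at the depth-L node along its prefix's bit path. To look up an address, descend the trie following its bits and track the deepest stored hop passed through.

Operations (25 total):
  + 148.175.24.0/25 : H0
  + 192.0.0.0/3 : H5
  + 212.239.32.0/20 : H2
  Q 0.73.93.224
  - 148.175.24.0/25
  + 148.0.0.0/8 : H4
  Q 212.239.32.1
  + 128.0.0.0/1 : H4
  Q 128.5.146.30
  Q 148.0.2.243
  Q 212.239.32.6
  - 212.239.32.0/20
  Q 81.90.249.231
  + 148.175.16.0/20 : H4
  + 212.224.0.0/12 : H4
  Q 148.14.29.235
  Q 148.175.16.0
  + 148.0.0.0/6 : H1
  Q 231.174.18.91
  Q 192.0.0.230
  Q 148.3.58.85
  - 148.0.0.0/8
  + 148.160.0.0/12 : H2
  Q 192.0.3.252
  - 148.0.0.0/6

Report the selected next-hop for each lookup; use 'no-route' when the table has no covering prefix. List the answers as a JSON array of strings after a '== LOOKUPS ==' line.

Apply in order:
  + 148.175.24.0/25 (H0) depth=25
  + 192.0.0.0/3 (H5) depth=3
  + 212.239.32.0/20 (H2) depth=20
  Q 0.73.93.224: descend ε ; hops seen [∅] ; pick no-route
  - 148.175.24.0/25 clear@25
  + 148.0.0.0/8 (H4) depth=8
  Q 212.239.32.1: descend 11010100111011110010 ; hops seen [H5,H2] ; pick H2
  + 128.0.0.0/1 (H4) depth=1
  Q 128.5.146.30: descend 100 ; hops seen [H4] ; pick H4
  Q 148.0.2.243: descend 10010100 ; hops seen [H4,H4] ; pick H4
  Q 212.239.32.6: descend 11010100111011110010 ; hops seen [H4,H5,H2] ; pick H2
  - 212.239.32.0/20 clear@20
  Q 81.90.249.231: descend ε ; hops seen [∅] ; pick no-route
  + 148.175.16.0/20 (H4) depth=20
  + 212.224.0.0/12 (H4) depth=12
  Q 148.14.29.235: descend 10010100 ; hops seen [H4,H4] ; pick H4
  Q 148.175.16.0: descend 10010100101011110001 ; hops seen [H4,H4,H4] ; pick H4
  + 148.0.0.0/6 (H1) depth=6
  Q 231.174.18.91: descend 11 ; hops seen [H4] ; pick H4
  Q 192.0.0.230: descend 110 ; hops seen [H4,H5] ; pick H5
  Q 148.3.58.85: descend 10010100 ; hops seen [H4,H1,H4] ; pick H4
  - 148.0.0.0/8 clear@8
  + 148.160.0.0/12 (H2) depth=12
  Q 192.0.3.252: descend 110 ; hops seen [H4,H5] ; pick H5
  - 148.0.0.0/6 clear@6

== LOOKUPS ==
["no-route","H2","H4","H4","H2","no-route","H4","H4","H4","H5","H4","H5"]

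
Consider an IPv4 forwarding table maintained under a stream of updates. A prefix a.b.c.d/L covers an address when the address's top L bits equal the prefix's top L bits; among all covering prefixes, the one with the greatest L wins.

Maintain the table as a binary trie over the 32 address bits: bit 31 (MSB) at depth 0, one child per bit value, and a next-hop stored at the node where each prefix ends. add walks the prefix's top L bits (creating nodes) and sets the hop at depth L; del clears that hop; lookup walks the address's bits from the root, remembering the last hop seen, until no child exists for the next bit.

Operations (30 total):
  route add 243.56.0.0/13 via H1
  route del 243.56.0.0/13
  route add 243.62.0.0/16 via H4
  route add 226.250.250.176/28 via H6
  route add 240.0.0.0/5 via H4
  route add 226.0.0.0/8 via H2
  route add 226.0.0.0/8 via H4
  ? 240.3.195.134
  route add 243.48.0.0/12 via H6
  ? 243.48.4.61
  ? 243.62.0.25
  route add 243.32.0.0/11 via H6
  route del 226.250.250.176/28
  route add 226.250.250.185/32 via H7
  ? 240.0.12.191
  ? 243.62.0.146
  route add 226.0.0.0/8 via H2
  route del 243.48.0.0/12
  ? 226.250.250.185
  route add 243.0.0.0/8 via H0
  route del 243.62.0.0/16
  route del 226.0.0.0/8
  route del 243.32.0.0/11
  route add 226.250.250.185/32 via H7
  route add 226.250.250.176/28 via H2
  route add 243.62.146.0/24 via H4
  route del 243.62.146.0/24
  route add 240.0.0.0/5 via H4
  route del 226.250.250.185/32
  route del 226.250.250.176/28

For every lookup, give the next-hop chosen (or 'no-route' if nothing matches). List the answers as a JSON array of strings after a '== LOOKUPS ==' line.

Trace:
  add 243.56.0.0/13 -> H1 at depth 13
  - 243.56.0.0/13 clear@13
  add 243.62.0.0/16 -> H4 at depth 16
  add 226.250.250.176/28 -> H6 at depth 28
  add 240.0.0.0/5 -> H4 at depth 5
  add 226.0.0.0/8 -> H2 at depth 8
  add 226.0.0.0/8 -> H4 at depth 8
  ? 240.3.195.134  path d0:-→d1:-→d2:-→d3:-→d4:-→d5:H4→d6:-  best=H4
  add 243.48.0.0/12 -> H6 at depth 12
  ? 243.48.4.61  path d0:-→d1:-→d2:-→d3:-→d4:-→d5:H4→d6:-→d7:-→d8:-→d9:-→d10:-→d11:-→d12:H6  best=H6
  ? 243.62.0.25  path d0:-→d1:-→d2:-→d3:-→d4:-→d5:H4→d6:-→d7:-→d8:-→d9:-→d10:-→d11:-→d12:H6→d13:-→d14:-→d15:-→d16:H4  best=H4
  add 243.32.0.0/11 -> H6 at depth 11
  - 226.250.250.176/28 clear@28
  add 226.250.250.185/32 -> H7 at depth 32
  ? 240.0.12.191  path d0:-→d1:-→d2:-→d3:-→d4:-→d5:H4→d6:-  best=H4
  ? 243.62.0.146  path d0:-→d1:-→d2:-→d3:-→d4:-→d5:H4→d6:-→d7:-→d8:-→d9:-→d10:-→d11:H6→d12:H6→d13:-→d14:-→d15:-→d16:H4  best=H4
  add 226.0.0.0/8 -> H2 at depth 8
  - 243.48.0.0/12 clear@12
  ? 226.250.250.185  path d0:-→d1:-→d2:-→d3:-→d4:-→d5:-→d6:-→d7:-→d8:H2→d9:-→d10:-→d11:-→d12:-→d13:-→d14:-→d15:-→d16:-→d17:-→d18:-→d19:-→d20:-→d21:-→d22:-→d23:-→d24:-→d25:-→d26:-→d27:-→d28:-→d29:-→d30:-→d31:-→d32:H7  best=H7
  add 243.0.0.0/8 -> H0 at depth 8
  - 243.62.0.0/16 clear@16
  - 226.0.0.0/8 clear@8
  - 243.32.0.0/11 clear@11
  add 226.250.250.185/32 -> H7 at depth 32
  add 226.250.250.176/28 -> H2 at depth 28
  add 243.62.146.0/24 -> H4 at depth 24
  - 243.62.146.0/24 clear@24
  add 240.0.0.0/5 -> H4 at depth 5
  - 226.250.250.185/32 clear@32
  - 226.250.250.176/28 clear@28

== LOOKUPS ==
["H4","H6","H4","H4","H4","H7"]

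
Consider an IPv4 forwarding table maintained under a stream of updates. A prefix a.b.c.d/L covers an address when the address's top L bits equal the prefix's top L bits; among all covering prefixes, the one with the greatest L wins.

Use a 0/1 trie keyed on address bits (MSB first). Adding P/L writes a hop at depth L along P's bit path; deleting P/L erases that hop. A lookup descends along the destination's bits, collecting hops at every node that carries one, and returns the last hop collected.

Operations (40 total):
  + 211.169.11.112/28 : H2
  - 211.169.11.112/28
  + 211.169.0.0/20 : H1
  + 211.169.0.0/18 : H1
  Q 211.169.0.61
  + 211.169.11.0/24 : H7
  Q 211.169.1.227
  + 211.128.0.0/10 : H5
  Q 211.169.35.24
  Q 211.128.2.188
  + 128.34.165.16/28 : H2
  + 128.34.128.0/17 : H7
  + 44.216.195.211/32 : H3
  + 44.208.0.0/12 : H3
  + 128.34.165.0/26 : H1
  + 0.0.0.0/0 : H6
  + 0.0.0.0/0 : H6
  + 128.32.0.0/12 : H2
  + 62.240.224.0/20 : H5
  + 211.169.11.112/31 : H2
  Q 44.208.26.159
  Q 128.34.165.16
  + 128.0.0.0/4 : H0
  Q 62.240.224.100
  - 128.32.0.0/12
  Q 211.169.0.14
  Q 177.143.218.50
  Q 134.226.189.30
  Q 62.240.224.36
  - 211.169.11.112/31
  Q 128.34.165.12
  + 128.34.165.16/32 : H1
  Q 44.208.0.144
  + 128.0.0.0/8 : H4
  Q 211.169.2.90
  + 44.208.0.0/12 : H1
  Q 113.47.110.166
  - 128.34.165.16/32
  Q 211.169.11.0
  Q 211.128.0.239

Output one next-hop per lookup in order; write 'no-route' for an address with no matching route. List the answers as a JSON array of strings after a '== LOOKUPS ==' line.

Trace:
  add 211.169.11.112/28 -> H2 at depth 28
  - 211.169.11.112/28 clear@28
  add 211.169.0.0/20 -> H1 at depth 20
  add 211.169.0.0/18 -> H1 at depth 18
  ? 211.169.0.61  path d0:-→d1:-→d2:-→d3:-→d4:-→d5:-→d6:-→d7:-→d8:-→d9:-→d10:-→d11:-→d12:-→d13:-→d14:-→d15:-→d16:-→d17:-→d18:H1→d19:-→d20:H1  best=H1
  add 211.169.11.0/24 -> H7 at depth 24
  ? 211.169.1.227  path d0:-→d1:-→d2:-→d3:-→d4:-→d5:-→d6:-→d7:-→d8:-→d9:-→d10:-→d11:-→d12:-→d13:-→d14:-→d15:-→d16:-→d17:-→d18:H1→d19:-→d20:H1  best=H1
  add 211.128.0.0/10 -> H5 at depth 10
  ? 211.169.35.24  path d0:-→d1:-→d2:-→d3:-→d4:-→d5:-→d6:-→d7:-→d8:-→d9:-→d10:H5→d11:-→d12:-→d13:-→d14:-→d15:-→d16:-→d17:-→d18:H1  best=H1
  ? 211.128.2.188  path d0:-→d1:-→d2:-→d3:-→d4:-→d5:-→d6:-→d7:-→d8:-→d9:-→d10:H5  best=H5
  add 128.34.165.16/28 -> H2 at depth 28
  add 128.34.128.0/17 -> H7 at depth 17
  add 44.216.195.211/32 -> H3 at depth 32
  add 44.208.0.0/12 -> H3 at depth 12
  add 128.34.165.0/26 -> H1 at depth 26
  add 0.0.0.0/0 -> H6 at depth 0
  add 0.0.0.0/0 -> H6 at depth 0
  add 128.32.0.0/12 -> H2 at depth 12
  add 62.240.224.0/20 -> H5 at depth 20
  add 211.169.11.112/31 -> H2 at depth 31
  ? 44.208.26.159  path d0:H6→d1:-→d2:-→d3:-→d4:-→d5:-→d6:-→d7:-→d8:-→d9:-→d10:-→d11:-→d12:H3  best=H3
  ? 128.34.165.16  path d0:H6→d1:-→d2:-→d3:-→d4:-→d5:-→d6:-→d7:-→d8:-→d9:-→d10:-→d11:-→d12:H2→d13:-→d14:-→d15:-→d16:-→d17:H7→d18:-→d19:-→d20:-→d21:-→d22:-→d23:-→d24:-→d25:-→d26:H1→d27:-→d28:H2  best=H2
  add 128.0.0.0/4 -> H0 at depth 4
  ? 62.240.224.100  path d0:H6→d1:-→d2:-→d3:-→d4:-→d5:-→d6:-→d7:-→d8:-→d9:-→d10:-→d11:-→d12:-→d13:-→d14:-→d15:-→d16:-→d17:-→d18:-→d19:-→d20:H5  best=H5
  - 128.32.0.0/12 clear@12
  ? 211.169.0.14  path d0:H6→d1:-→d2:-→d3:-→d4:-→d5:-→d6:-→d7:-→d8:-→d9:-→d10:H5→d11:-→d12:-→d13:-→d14:-→d15:-→d16:-→d17:-→d18:H1→d19:-→d20:H1  best=H1
  ? 177.143.218.50  path d0:H6→d1:-→d2:-  best=H6
  ? 134.226.189.30  path d0:H6→d1:-→d2:-→d3:-→d4:H0→d5:-  best=H0
  ? 62.240.224.36  path d0:H6→d1:-→d2:-→d3:-→d4:-→d5:-→d6:-→d7:-→d8:-→d9:-→d10:-→d11:-→d12:-→d13:-→d14:-→d15:-→d16:-→d17:-→d18:-→d19:-→d20:H5  best=H5
  - 211.169.11.112/31 clear@31
  ? 128.34.165.12  path d0:H6→d1:-→d2:-→d3:-→d4:H0→d5:-→d6:-→d7:-→d8:-→d9:-→d10:-→d11:-→d12:-→d13:-→d14:-→d15:-→d16:-→d17:H7→d18:-→d19:-→d20:-→d21:-→d22:-→d23:-→d24:-→d25:-→d26:H1→d27:-  best=H1
  add 128.34.165.16/32 -> H1 at depth 32
  ? 44.208.0.144  path d0:H6→d1:-→d2:-→d3:-→d4:-→d5:-→d6:-→d7:-→d8:-→d9:-→d10:-→d11:-→d12:H3  best=H3
  add 128.0.0.0/8 -> H4 at depth 8
  ? 211.169.2.90  path d0:H6→d1:-→d2:-→d3:-→d4:-→d5:-→d6:-→d7:-→d8:-→d9:-→d10:H5→d11:-→d12:-→d13:-→d14:-→d15:-→d16:-→d17:-→d18:H1→d19:-→d20:H1  best=H1
  add 44.208.0.0/12 -> H1 at depth 12
  ? 113.47.110.166  path d0:H6→d1:-  best=H6
  - 128.34.165.16/32 clear@32
  ? 211.169.11.0  path d0:H6→d1:-→d2:-→d3:-→d4:-→d5:-→d6:-→d7:-→d8:-→d9:-→d10:H5→d11:-→d12:-→d13:-→d14:-→d15:-→d16:-→d17:-→d18:H1→d19:-→d20:H1→d21:-→d22:-→d23:-→d24:H7→d25:-  best=H7
  ? 211.128.0.239  path d0:H6→d1:-→d2:-→d3:-→d4:-→d5:-→d6:-→d7:-→d8:-→d9:-→d10:H5  best=H5

== LOOKUPS ==
["H1","H1","H1","H5","H3","H2","H5","H1","H6","H0","H5","H1","H3","H1","H6","H7","H5"]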